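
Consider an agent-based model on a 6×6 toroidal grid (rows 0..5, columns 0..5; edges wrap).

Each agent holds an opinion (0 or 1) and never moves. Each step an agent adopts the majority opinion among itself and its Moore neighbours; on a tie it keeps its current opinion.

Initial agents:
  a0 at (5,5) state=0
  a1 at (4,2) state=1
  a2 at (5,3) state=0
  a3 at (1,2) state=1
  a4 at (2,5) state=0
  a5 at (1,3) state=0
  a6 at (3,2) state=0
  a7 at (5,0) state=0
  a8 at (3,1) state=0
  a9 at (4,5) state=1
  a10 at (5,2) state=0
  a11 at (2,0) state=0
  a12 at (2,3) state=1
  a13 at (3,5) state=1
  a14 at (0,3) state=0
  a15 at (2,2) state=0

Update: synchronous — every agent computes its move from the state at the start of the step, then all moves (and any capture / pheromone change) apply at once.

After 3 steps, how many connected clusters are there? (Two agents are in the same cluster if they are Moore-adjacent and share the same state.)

3

t=1: a0@(5,5):0 a1@(4,2):0 a2@(5,3):0 a3@(1,2):0 a4@(2,5):0 a5@(1,3):0 a6@(3,2):0 a7@(5,0):0 a8@(3,1):0 a9@(4,5):1 a10@(5,2):0 a11@(2,0):0 a12@(2,3):0 a13@(3,5):1 a14@(0,3):0 a15@(2,2):0
t=2: (unchanged — steady state)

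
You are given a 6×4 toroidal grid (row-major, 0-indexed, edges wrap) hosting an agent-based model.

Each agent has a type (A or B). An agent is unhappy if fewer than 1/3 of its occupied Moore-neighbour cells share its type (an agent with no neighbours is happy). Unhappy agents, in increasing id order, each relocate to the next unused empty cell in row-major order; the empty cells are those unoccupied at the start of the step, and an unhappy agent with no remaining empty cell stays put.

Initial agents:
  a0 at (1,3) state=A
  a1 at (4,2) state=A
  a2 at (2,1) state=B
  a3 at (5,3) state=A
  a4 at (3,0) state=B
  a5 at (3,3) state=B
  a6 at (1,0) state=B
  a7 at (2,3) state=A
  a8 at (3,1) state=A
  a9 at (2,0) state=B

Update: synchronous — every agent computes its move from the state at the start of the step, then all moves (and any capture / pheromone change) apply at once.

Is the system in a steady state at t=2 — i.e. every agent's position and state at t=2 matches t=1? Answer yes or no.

t=1: a0@(1,3):A a1@(4,2):A a2@(2,1):B a3@(5,3):A a4@(3,0):B a5@(3,3):B a6@(1,0):B a7@(0,0):A a8@(0,1):A a9@(2,0):B
t=2: (unchanged — steady state)

yes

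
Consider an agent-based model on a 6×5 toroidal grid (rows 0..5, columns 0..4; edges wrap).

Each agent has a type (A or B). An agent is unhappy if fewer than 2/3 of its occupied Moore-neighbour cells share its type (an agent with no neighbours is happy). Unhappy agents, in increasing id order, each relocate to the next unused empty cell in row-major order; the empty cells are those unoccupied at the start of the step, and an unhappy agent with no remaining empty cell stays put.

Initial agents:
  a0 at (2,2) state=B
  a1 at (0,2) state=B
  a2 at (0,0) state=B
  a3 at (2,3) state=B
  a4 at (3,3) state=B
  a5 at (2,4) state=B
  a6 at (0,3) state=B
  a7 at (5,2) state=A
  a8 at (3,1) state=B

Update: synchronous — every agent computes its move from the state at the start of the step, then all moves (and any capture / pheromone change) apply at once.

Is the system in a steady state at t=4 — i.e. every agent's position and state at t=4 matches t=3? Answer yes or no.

t=1: a0@(2,2):B a1@(0,1):B a2@(0,0):B a3@(2,3):B a4@(3,3):B a5@(2,4):B a6@(0,4):B a7@(1,0):A a8@(3,1):B
t=2: a0@(2,2):B a1@(0,2):B a2@(0,0):B a3@(2,3):B a4@(3,3):B a5@(2,4):B a6@(0,3):B a7@(1,1):A a8@(3,1):B
t=3: a0@(2,2):B a1@(0,1):B a2@(0,4):B a3@(2,3):B a4@(3,3):B a5@(2,4):B a6@(0,3):B a7@(1,0):A a8@(3,1):B
t=4: a0@(2,2):B a1@(0,0):B a2@(0,2):B a3@(2,3):B a4@(3,3):B a5@(2,4):B a6@(0,3):B a7@(1,1):A a8@(3,1):B

no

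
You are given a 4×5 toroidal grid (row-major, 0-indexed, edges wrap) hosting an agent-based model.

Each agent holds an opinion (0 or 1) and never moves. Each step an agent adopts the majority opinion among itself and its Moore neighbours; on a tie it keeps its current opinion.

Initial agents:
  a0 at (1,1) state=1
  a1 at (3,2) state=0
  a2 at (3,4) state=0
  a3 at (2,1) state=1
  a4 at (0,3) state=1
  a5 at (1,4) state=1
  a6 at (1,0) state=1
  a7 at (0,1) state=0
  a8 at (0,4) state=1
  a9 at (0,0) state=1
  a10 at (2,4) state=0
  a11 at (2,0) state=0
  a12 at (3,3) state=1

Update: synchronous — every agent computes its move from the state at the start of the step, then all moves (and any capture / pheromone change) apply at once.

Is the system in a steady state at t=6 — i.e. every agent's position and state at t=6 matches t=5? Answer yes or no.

t=1: a0@(1,1):1 a1@(3,2):1 a2@(3,4):1 a3@(2,1):1 a4@(0,3):1 a5@(1,4):1 a6@(1,0):1 a7@(0,1):1 a8@(0,4):1 a9@(0,0):1 a10@(2,4):0 a11@(2,0):1 a12@(3,3):1
t=2: a0@(1,1):1 a1@(3,2):1 a2@(3,4):1 a3@(2,1):1 a4@(0,3):1 a5@(1,4):1 a6@(1,0):1 a7@(0,1):1 a8@(0,4):1 a9@(0,0):1 a10@(2,4):1 a11@(2,0):1 a12@(3,3):1
t=3: (unchanged — steady state)

yes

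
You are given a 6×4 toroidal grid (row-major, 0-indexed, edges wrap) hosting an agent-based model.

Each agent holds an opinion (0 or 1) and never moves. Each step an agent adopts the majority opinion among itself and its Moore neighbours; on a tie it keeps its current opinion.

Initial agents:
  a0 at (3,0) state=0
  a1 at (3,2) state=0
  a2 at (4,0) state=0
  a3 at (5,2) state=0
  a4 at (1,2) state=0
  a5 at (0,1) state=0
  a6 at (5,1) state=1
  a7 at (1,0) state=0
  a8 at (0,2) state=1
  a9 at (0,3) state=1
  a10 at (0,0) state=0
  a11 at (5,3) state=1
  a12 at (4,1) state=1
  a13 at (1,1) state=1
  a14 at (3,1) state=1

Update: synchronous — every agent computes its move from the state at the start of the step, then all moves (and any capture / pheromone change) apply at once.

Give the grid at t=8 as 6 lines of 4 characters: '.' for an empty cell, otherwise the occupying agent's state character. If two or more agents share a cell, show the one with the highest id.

0000
000.
....
000.
00..
.000

t=1: a0@(3,0):0 a1@(3,2):1 a2@(4,0):1 a3@(5,2):1 a4@(1,2):1 a5@(0,1):0 a6@(5,1):0 a7@(1,0):0 a8@(0,2):1 a9@(0,3):0 a10@(0,0):1 a11@(5,3):1 a12@(4,1):0 a13@(1,1):0 a14@(3,1):0
t=2: a0@(3,0):0 a1@(3,2):0 a2@(4,0):0 a3@(5,2):0 a4@(1,2):0 a5@(0,1):0 a6@(5,1):1 a7@(1,0):0 a8@(0,2):1 a9@(0,3):1 a10@(0,0):0 a11@(5,3):1 a12@(4,1):0 a13@(1,1):0 a14@(3,1):0
t=3: a0@(3,0):0 a1@(3,2):0 a2@(4,0):0 a3@(5,2):1 a4@(1,2):0 a5@(0,1):0 a6@(5,1):0 a7@(1,0):0 a8@(0,2):1 a9@(0,3):0 a10@(0,0):0 a11@(5,3):1 a12@(4,1):0 a13@(1,1):0 a14@(3,1):0
t=4: a0@(3,0):0 a1@(3,2):0 a2@(4,0):0 a3@(5,2):0 a4@(1,2):0 a5@(0,1):0 a6@(5,1):0 a7@(1,0):0 a8@(0,2):0 a9@(0,3):0 a10@(0,0):0 a11@(5,3):1 a12@(4,1):0 a13@(1,1):0 a14@(3,1):0
t=5: a0@(3,0):0 a1@(3,2):0 a2@(4,0):0 a3@(5,2):0 a4@(1,2):0 a5@(0,1):0 a6@(5,1):0 a7@(1,0):0 a8@(0,2):0 a9@(0,3):0 a10@(0,0):0 a11@(5,3):0 a12@(4,1):0 a13@(1,1):0 a14@(3,1):0
t=6: (unchanged — steady state)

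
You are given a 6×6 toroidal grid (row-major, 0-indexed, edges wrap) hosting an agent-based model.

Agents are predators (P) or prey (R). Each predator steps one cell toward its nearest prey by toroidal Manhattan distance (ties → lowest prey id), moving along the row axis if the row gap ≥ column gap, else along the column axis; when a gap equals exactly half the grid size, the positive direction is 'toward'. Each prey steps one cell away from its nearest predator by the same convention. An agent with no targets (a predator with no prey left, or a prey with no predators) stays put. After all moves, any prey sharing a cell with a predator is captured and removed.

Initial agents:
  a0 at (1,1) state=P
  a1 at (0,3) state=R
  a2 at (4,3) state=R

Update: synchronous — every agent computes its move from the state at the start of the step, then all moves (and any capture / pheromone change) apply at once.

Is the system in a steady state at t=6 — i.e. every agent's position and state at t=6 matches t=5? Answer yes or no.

t=1: a0@(1,2):P a1@(0,4):R a2@(3,3):R
t=2: a0@(1,3):P a1@(0,5):R a2@(4,3):R
t=3: a0@(1,4):P a1@(0,0):R a2@(3,3):R
t=4: a0@(1,5):P a1@(0,1):R a2@(4,3):R
t=5: a0@(1,0):P a1@(0,2):R a2@(3,3):R
t=6: a0@(1,1):P a1@(0,3):R a2@(3,2):R

no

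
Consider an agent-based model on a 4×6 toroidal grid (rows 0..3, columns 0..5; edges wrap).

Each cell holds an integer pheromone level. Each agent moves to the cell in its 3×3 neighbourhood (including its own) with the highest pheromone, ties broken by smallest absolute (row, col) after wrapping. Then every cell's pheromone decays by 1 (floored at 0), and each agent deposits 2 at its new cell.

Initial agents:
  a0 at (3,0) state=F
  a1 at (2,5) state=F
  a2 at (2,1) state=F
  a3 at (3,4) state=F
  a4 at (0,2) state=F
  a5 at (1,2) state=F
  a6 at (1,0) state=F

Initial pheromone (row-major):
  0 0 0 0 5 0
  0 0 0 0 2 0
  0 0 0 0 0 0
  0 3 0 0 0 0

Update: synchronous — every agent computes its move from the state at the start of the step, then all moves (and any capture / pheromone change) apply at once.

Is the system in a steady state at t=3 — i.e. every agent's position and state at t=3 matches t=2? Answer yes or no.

t=1: a0@(3,1) a1@(1,4) a2@(3,1) a3@(0,4) a4@(3,1) a5@(0,1) a6@(0,0) | pheromone: 2 2 0 0 6 0 / 0 0 0 0 3 0 / 0 0 0 0 0 0 / 0 8 0 0 0 0
t=2: a0@(3,1) a1@(0,4) a2@(3,1) a3@(0,4) a4@(3,1) a5@(3,1) a6@(3,1) | pheromone: 1 1 0 0 9 0 / 0 0 0 0 2 0 / 0 0 0 0 0 0 / 0 17 0 0 0 0
t=3: a0@(3,1) a1@(0,4) a2@(3,1) a3@(0,4) a4@(3,1) a5@(3,1) a6@(3,1) | pheromone: 0 0 0 0 12 0 / 0 0 0 0 1 0 / 0 0 0 0 0 0 / 0 26 0 0 0 0

yes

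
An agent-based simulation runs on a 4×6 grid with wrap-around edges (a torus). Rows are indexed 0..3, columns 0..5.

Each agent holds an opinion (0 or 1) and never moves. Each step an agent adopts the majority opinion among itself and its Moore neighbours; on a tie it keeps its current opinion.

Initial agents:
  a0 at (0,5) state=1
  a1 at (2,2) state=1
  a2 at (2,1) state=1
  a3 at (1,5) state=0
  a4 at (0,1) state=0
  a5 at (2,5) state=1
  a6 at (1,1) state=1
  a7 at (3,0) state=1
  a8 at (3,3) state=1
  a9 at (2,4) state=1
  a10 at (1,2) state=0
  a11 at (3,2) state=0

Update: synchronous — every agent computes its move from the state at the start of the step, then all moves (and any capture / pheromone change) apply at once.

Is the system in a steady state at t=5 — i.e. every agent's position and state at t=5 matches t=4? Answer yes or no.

yes

t=1: a0@(0,5):1 a1@(2,2):1 a2@(2,1):1 a3@(1,5):1 a4@(0,1):0 a5@(2,5):1 a6@(1,1):1 a7@(3,0):1 a8@(3,3):1 a9@(2,4):1 a10@(1,2):1 a11@(3,2):1
t=2: a0@(0,5):1 a1@(2,2):1 a2@(2,1):1 a3@(1,5):1 a4@(0,1):1 a5@(2,5):1 a6@(1,1):1 a7@(3,0):1 a8@(3,3):1 a9@(2,4):1 a10@(1,2):1 a11@(3,2):1
t=3: (unchanged — steady state)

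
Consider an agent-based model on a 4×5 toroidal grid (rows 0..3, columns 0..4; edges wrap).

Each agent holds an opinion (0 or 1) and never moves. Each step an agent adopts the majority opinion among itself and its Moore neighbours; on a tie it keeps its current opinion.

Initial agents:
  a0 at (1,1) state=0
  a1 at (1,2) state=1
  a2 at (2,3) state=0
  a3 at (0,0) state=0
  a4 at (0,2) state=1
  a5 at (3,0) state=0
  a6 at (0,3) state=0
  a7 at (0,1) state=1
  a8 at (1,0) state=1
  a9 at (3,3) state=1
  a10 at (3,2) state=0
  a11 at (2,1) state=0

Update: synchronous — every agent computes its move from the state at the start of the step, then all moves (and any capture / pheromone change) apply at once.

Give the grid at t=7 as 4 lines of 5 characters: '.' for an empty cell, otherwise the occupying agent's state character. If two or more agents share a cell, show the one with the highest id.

0000.
000..
.0.0.
0.00.

t=1: a0@(1,1):1 a1@(1,2):0 a2@(2,3):0 a3@(0,0):0 a4@(0,2):1 a5@(3,0):0 a6@(0,3):1 a7@(0,1):1 a8@(1,0):0 a9@(3,3):0 a10@(3,2):0 a11@(2,1):0
t=2: a0@(1,1):0 a1@(1,2):1 a2@(2,3):0 a3@(0,0):0 a4@(0,2):1 a5@(3,0):0 a6@(0,3):0 a7@(0,1):0 a8@(1,0):0 a9@(3,3):0 a10@(3,2):0 a11@(2,1):0
t=3: a0@(1,1):0 a1@(1,2):0 a2@(2,3):0 a3@(0,0):0 a4@(0,2):0 a5@(3,0):0 a6@(0,3):0 a7@(0,1):0 a8@(1,0):0 a9@(3,3):0 a10@(3,2):0 a11@(2,1):0
t=4: (unchanged — steady state)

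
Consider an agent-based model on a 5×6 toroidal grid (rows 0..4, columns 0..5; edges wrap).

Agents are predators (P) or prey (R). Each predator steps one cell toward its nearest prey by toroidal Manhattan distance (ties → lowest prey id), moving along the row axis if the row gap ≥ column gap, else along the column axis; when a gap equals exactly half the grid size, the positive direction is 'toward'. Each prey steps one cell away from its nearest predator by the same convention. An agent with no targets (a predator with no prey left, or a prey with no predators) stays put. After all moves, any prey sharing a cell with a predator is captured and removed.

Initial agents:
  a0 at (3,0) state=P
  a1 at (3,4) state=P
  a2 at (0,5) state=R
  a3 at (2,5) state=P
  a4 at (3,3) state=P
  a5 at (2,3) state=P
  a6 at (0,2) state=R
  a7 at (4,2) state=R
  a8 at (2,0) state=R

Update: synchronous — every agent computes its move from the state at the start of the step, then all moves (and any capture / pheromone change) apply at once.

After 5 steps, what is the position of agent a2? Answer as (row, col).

t=1: a0@(2,0):P a1@(4,4):P a2@(4,5):R a3@(2,0):P a4@(4,3):P a5@(1,3):P a6@(1,2):R a7@(0,2):R a8@(1,0):R
t=2: a0@(1,0):P a1@(4,5):P a2@(4,0):R a3@(1,0):P a4@(4,4):P a5@(1,2):P a6@(1,1):R a8@(0,0):R
t=3: a0@(1,1):P a1@(4,0):P a2@(4,1):R a3@(1,1):P a4@(4,5):P a5@(1,1):P a6@(1,2):R
t=4: a0@(1,2):P a1@(4,1):P a2@(4,2):R a3@(1,2):P a4@(4,0):P a5@(1,2):P a6@(1,3):R
t=5: a0@(1,3):P a1@(4,2):P a2@(4,3):R a3@(1,3):P a4@(4,1):P a5@(1,3):P a6@(1,4):R

(4, 3)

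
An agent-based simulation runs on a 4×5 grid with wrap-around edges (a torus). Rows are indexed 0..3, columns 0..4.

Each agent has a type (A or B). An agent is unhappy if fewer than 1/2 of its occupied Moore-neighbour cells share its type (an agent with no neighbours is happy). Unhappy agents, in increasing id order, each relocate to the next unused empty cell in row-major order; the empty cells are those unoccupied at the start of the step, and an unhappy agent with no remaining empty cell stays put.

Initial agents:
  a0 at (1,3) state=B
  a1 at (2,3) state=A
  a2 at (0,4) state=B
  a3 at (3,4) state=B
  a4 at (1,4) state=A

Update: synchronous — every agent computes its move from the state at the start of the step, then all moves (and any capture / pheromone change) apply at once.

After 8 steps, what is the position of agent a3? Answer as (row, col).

(3, 4)

t=1: a0@(0,0):B a1@(0,1):A a2@(0,4):B a3@(3,4):B a4@(0,2):A
t=2: (unchanged — steady state)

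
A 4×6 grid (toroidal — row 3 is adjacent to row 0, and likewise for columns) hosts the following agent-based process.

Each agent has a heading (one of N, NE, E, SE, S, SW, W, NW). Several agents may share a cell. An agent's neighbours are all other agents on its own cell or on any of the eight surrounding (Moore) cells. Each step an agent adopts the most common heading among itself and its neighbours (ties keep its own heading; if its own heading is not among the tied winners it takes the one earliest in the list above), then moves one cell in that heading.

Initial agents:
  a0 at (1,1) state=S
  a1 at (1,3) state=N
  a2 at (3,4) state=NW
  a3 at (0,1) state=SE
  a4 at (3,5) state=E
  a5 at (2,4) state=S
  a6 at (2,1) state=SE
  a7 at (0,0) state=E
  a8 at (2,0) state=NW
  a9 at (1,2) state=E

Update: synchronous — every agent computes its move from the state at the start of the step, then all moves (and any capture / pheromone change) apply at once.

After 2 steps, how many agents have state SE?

3

t=1: a0@(1,2):E a1@(0,3):N a2@(2,3):NW a3@(0,2):E a4@(3,0):E a5@(3,4):S a6@(3,2):SE a7@(0,1):E a8@(1,5):NW a9@(2,3):SE
t=2: a0@(1,3):E a1@(0,4):E a2@(3,4):SE a3@(0,3):E a4@(3,1):E a5@(0,4):S a6@(0,3):SE a7@(0,2):E a8@(0,4):NW a9@(3,4):SE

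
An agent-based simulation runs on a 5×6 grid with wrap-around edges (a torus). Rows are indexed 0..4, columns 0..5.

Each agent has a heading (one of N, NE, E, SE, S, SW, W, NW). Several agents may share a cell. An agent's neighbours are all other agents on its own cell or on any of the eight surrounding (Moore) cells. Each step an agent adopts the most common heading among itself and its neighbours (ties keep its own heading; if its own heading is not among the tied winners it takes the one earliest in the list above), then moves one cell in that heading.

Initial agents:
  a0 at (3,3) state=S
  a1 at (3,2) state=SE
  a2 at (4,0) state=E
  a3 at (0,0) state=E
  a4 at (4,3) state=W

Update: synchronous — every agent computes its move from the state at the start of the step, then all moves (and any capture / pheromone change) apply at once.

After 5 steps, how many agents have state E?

4

t=1: a0@(4,3):S a1@(4,3):SE a2@(4,1):E a3@(0,1):E a4@(4,2):W
t=2: a0@(0,3):S a1@(0,4):SE a2@(4,2):E a3@(0,2):E a4@(4,3):E
t=3: a0@(0,4):E a1@(1,5):SE a2@(4,3):E a3@(0,3):E a4@(4,4):E
t=4: a0@(0,5):E a1@(2,0):SE a2@(4,4):E a3@(0,4):E a4@(4,5):E
t=5: a0@(0,0):E a1@(3,1):SE a2@(4,5):E a3@(0,5):E a4@(4,0):E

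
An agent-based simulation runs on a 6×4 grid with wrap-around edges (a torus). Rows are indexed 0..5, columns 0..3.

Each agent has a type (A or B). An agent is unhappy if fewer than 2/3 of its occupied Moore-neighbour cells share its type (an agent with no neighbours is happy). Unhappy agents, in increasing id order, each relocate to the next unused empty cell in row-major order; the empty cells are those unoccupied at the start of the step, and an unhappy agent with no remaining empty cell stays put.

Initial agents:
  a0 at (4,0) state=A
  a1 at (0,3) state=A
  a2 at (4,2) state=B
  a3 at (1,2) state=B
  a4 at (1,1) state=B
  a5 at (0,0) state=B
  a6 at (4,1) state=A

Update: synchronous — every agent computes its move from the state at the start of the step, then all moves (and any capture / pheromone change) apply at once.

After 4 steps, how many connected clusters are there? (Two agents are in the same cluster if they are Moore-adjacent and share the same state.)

t=1: a0@(4,0):A a1@(0,1):A a2@(0,2):B a3@(1,0):B a4@(1,1):B a5@(1,3):B a6@(2,0):A
t=2: a0@(4,0):A a1@(0,0):A a2@(0,2):B a3@(0,3):B a4@(1,2):B a5@(1,3):B a6@(2,1):A
t=3: a0@(4,0):A a1@(0,1):A a2@(0,2):B a3@(0,3):B a4@(1,2):B a5@(1,3):B a6@(1,0):A
t=4: a0@(4,0):A a1@(0,0):A a2@(0,2):B a3@(0,3):B a4@(1,2):B a5@(1,3):B a6@(1,1):A

3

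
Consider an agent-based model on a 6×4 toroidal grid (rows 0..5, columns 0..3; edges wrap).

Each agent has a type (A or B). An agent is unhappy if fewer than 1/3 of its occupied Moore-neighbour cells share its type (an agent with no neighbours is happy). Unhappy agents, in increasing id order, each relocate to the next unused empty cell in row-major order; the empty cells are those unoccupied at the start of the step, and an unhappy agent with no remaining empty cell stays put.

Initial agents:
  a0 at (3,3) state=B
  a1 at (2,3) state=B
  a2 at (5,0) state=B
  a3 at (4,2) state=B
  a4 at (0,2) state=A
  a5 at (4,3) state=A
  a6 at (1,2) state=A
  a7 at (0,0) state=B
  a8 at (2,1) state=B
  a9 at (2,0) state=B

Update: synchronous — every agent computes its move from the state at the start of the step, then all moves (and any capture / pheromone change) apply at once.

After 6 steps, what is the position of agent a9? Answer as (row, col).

t=1: a0@(3,3):B a1@(2,3):B a2@(5,0):B a3@(4,2):B a4@(0,2):A a5@(0,1):A a6@(1,2):A a7@(0,0):B a8@(2,1):B a9@(2,0):B
t=2: (unchanged — steady state)

(2, 0)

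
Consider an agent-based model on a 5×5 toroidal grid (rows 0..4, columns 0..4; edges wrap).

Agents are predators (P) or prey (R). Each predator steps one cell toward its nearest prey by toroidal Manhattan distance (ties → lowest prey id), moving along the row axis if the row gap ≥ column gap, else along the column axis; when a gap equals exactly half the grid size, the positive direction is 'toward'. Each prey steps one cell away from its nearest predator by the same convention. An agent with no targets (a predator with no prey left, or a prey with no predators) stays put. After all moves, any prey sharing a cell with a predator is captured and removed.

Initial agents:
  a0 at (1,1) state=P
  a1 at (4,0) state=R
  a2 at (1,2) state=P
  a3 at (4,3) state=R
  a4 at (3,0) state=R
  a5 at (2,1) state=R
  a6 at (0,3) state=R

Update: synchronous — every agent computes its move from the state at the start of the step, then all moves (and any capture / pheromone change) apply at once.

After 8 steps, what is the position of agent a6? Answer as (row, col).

(1, 3)

t=1: a0@(2,1):P a1@(3,0):R a2@(2,2):P a3@(3,3):R a4@(4,0):R a5@(3,1):R a6@(4,3):R
t=2: a0@(3,1):P a1@(4,0):R a2@(3,2):P a3@(4,3):R a4@(0,0):R a5@(4,1):R a6@(0,3):R
t=3: a0@(4,1):P a1@(0,0):R a2@(4,2):P a3@(0,3):R a4@(1,0):R a5@(0,1):R a6@(1,3):R
t=4: a0@(0,1):P a1@(1,0):R a2@(0,2):P a3@(1,3):R a4@(2,0):R a5@(1,1):R a6@(2,3):R
t=5: a0@(1,1):P a1@(2,0):R a2@(1,2):P a3@(2,3):R a4@(3,0):R a5@(2,1):R a6@(3,3):R
t=6: a0@(2,1):P a1@(3,0):R a2@(2,2):P a3@(3,3):R a4@(4,0):R a5@(3,1):R a6@(4,3):R
t=7: a0@(3,1):P a1@(4,0):R a2@(3,2):P a3@(4,3):R a4@(0,0):R a5@(4,1):R a6@(0,3):R
t=8: a0@(4,1):P a1@(0,0):R a2@(4,2):P a3@(0,3):R a4@(1,0):R a5@(0,1):R a6@(1,3):R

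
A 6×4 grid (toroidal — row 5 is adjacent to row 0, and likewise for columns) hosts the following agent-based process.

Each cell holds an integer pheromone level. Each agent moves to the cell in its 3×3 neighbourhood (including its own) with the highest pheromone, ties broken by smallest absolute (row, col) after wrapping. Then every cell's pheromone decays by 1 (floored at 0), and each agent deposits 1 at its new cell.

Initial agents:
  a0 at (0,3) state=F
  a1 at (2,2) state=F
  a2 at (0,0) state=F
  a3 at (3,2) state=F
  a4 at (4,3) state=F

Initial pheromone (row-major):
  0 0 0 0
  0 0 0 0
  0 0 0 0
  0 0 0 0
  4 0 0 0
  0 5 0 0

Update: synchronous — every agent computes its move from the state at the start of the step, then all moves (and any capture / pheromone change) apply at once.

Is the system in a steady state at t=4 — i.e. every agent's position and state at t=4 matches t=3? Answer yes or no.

t=1: a0@(0,0) a1@(1,1) a2@(5,1) a3@(2,1) a4@(4,0) | pheromone: 1 0 0 0 / 0 1 0 0 / 0 1 0 0 / 0 0 0 0 / 4 0 0 0 / 0 5 0 0
t=2: a0@(5,1) a1@(0,0) a2@(5,1) a3@(1,1) a4@(5,1) | pheromone: 1 0 0 0 / 0 1 0 0 / 0 0 0 0 / 0 0 0 0 / 3 0 0 0 / 0 7 0 0
t=3: a0@(5,1) a1@(5,1) a2@(5,1) a3@(0,0) a4@(5,1) | pheromone: 1 0 0 0 / 0 0 0 0 / 0 0 0 0 / 0 0 0 0 / 2 0 0 0 / 0 10 0 0
t=4: a0@(5,1) a1@(5,1) a2@(5,1) a3@(5,1) a4@(5,1) | pheromone: 0 0 0 0 / 0 0 0 0 / 0 0 0 0 / 0 0 0 0 / 1 0 0 0 / 0 14 0 0

no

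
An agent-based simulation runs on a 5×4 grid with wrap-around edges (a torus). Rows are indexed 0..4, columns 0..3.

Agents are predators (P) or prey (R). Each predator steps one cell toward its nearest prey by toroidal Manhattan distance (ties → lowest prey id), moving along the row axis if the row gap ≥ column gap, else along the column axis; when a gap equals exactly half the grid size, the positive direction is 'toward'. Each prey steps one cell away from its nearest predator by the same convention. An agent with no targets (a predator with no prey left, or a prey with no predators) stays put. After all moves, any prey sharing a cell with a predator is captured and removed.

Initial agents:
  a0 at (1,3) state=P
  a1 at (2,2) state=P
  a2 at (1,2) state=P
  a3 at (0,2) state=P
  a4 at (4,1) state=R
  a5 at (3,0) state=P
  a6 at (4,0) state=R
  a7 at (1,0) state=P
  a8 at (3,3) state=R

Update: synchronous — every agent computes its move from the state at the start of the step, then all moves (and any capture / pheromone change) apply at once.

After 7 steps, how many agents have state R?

0

t=1: a0@(2,3):P a1@(3,2):P a2@(0,2):P a3@(4,2):P a4@(3,1):R a5@(4,0):P a7@(0,0):P
t=2: a0@(2,0):P a1@(3,1):P a2@(4,2):P a3@(3,2):P a5@(3,0):P a7@(4,0):P
t=3: (unchanged — steady state)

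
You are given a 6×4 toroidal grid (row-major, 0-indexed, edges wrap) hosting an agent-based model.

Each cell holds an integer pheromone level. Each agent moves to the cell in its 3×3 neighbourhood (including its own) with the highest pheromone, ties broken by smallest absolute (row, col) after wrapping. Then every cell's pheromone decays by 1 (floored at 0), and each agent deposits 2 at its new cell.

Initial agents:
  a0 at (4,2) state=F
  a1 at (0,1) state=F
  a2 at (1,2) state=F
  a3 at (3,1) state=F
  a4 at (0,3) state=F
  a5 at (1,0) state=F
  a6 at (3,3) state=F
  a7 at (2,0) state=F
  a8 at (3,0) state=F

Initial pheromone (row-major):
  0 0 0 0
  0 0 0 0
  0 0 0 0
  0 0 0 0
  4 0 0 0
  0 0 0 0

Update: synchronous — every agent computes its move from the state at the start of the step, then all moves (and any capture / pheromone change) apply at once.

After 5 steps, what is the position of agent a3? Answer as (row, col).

(4, 0)

t=1: a0@(3,1) a1@(0,0) a2@(0,1) a3@(4,0) a4@(0,0) a5@(0,0) a6@(4,0) a7@(1,0) a8@(4,0) | pheromone: 6 2 0 0 / 2 0 0 0 / 0 0 0 0 / 0 2 0 0 / 9 0 0 0 / 0 0 0 0
t=2: a0@(4,0) a1@(0,0) a2@(0,0) a3@(4,0) a4@(0,0) a5@(0,0) a6@(4,0) a7@(0,0) a8@(4,0) | pheromone: 15 1 0 0 / 1 0 0 0 / 0 0 0 0 / 0 1 0 0 / 16 0 0 0 / 0 0 0 0
t=3: a0@(4,0) a1@(0,0) a2@(0,0) a3@(4,0) a4@(0,0) a5@(0,0) a6@(4,0) a7@(0,0) a8@(4,0) | pheromone: 24 0 0 0 / 0 0 0 0 / 0 0 0 0 / 0 0 0 0 / 23 0 0 0 / 0 0 0 0
t=4: a0@(4,0) a1@(0,0) a2@(0,0) a3@(4,0) a4@(0,0) a5@(0,0) a6@(4,0) a7@(0,0) a8@(4,0) | pheromone: 33 0 0 0 / 0 0 0 0 / 0 0 0 0 / 0 0 0 0 / 30 0 0 0 / 0 0 0 0
t=5: a0@(4,0) a1@(0,0) a2@(0,0) a3@(4,0) a4@(0,0) a5@(0,0) a6@(4,0) a7@(0,0) a8@(4,0) | pheromone: 42 0 0 0 / 0 0 0 0 / 0 0 0 0 / 0 0 0 0 / 37 0 0 0 / 0 0 0 0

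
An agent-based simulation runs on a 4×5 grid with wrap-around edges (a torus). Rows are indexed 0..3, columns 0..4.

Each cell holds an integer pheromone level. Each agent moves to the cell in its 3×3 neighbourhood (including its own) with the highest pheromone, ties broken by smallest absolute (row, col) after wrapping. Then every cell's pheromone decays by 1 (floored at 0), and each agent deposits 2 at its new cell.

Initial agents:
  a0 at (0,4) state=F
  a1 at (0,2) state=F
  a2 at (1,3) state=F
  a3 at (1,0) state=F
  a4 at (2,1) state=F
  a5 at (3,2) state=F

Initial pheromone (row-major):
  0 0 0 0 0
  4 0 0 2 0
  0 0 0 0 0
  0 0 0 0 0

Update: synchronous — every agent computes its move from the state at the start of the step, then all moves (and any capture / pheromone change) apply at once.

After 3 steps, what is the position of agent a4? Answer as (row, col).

t=1: a0@(1,0) a1@(1,3) a2@(1,3) a3@(1,0) a4@(1,0) a5@(0,1) | pheromone: 0 2 0 0 0 / 9 0 0 5 0 / 0 0 0 0 0 / 0 0 0 0 0
t=2: a0@(1,0) a1@(1,3) a2@(1,3) a3@(1,0) a4@(1,0) a5@(1,0) | pheromone: 0 1 0 0 0 / 16 0 0 8 0 / 0 0 0 0 0 / 0 0 0 0 0
t=3: a0@(1,0) a1@(1,3) a2@(1,3) a3@(1,0) a4@(1,0) a5@(1,0) | pheromone: 0 0 0 0 0 / 23 0 0 11 0 / 0 0 0 0 0 / 0 0 0 0 0

(1, 0)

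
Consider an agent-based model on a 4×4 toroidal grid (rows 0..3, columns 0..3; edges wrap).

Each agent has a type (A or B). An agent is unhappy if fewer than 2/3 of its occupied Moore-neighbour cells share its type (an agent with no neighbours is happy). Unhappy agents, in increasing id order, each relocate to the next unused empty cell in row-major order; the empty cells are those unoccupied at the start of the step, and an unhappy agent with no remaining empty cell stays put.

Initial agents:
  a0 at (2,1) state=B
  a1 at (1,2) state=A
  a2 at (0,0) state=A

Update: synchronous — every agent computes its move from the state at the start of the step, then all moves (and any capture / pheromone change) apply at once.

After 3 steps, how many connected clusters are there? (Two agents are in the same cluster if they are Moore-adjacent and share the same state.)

t=1: a0@(0,1):B a1@(0,2):A a2@(0,0):A
t=2: a0@(0,3):B a1@(1,0):A a2@(1,1):A
t=3: a0@(0,0):B a1@(0,1):A a2@(1,1):A

2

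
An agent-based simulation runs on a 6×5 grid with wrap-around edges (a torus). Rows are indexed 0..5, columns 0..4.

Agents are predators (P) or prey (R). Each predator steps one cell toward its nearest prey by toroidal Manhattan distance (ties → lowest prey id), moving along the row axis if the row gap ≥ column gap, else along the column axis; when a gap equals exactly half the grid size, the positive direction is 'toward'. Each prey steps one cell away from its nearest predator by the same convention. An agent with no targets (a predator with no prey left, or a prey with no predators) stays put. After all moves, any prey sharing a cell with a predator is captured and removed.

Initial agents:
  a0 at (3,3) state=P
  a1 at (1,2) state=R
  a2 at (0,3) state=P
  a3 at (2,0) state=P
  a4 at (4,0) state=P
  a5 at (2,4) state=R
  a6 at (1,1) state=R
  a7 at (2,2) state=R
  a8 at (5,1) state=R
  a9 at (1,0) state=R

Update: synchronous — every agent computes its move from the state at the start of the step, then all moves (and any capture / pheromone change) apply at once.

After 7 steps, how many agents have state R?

t=1: a0@(2,3):P a1@(2,2):R a2@(1,3):P a3@(2,4):P a4@(5,0):P a6@(0,1):R a7@(1,2):R a8@(0,1):R a9@(0,0):R
t=2: a0@(2,2):P a1@(2,1):R a2@(1,2):P a3@(2,3):P a4@(0,0):P a6@(1,1):R a7@(1,1):R a8@(1,1):R a9@(1,0):R
t=3: a0@(2,1):P a1@(2,0):R a2@(1,1):P a3@(2,2):P a4@(1,0):P a9@(2,0):R
t=4: a0@(2,0):P a1@(2,4):R a2@(2,1):P a3@(2,1):P a4@(2,0):P a9@(2,4):R
t=5: a0@(2,4):P a1@(2,3):R a2@(2,0):P a3@(2,0):P a4@(2,4):P a9@(2,3):R
t=6: a0@(2,3):P a1@(2,2):R a2@(2,4):P a3@(2,4):P a4@(2,3):P a9@(2,2):R
t=7: a0@(2,2):P a1@(2,1):R a2@(2,3):P a3@(2,3):P a4@(2,2):P a9@(2,1):R

2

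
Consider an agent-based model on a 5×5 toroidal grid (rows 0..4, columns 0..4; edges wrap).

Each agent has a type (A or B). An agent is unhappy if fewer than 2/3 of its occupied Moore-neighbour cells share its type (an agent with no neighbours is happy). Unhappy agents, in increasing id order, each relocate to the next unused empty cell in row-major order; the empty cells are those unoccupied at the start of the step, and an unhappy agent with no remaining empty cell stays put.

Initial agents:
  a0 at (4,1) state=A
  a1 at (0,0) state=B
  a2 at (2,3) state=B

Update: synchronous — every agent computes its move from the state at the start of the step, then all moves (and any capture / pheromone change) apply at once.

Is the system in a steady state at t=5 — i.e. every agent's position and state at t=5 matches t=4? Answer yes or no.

t=1: a0@(0,1):A a1@(0,2):B a2@(2,3):B
t=2: a0@(0,0):A a1@(0,3):B a2@(2,3):B
t=3: (unchanged — steady state)

yes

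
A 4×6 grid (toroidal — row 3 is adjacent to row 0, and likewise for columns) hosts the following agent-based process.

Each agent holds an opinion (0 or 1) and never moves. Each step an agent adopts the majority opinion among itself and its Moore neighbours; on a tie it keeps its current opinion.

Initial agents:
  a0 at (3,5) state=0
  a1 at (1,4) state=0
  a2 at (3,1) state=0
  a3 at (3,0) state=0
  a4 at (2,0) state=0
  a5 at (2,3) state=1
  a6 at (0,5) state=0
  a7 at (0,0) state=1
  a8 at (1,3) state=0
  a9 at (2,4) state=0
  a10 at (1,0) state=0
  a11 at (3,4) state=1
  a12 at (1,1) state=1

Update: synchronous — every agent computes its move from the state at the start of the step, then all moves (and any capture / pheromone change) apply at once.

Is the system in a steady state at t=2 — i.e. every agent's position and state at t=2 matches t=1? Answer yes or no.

t=1: a0@(3,5):0 a1@(1,4):0 a2@(3,1):0 a3@(3,0):0 a4@(2,0):0 a5@(2,3):0 a6@(0,5):0 a7@(0,0):0 a8@(1,3):0 a9@(2,4):0 a10@(1,0):0 a11@(3,4):0 a12@(1,1):1
t=2: a0@(3,5):0 a1@(1,4):0 a2@(3,1):0 a3@(3,0):0 a4@(2,0):0 a5@(2,3):0 a6@(0,5):0 a7@(0,0):0 a8@(1,3):0 a9@(2,4):0 a10@(1,0):0 a11@(3,4):0 a12@(1,1):0

no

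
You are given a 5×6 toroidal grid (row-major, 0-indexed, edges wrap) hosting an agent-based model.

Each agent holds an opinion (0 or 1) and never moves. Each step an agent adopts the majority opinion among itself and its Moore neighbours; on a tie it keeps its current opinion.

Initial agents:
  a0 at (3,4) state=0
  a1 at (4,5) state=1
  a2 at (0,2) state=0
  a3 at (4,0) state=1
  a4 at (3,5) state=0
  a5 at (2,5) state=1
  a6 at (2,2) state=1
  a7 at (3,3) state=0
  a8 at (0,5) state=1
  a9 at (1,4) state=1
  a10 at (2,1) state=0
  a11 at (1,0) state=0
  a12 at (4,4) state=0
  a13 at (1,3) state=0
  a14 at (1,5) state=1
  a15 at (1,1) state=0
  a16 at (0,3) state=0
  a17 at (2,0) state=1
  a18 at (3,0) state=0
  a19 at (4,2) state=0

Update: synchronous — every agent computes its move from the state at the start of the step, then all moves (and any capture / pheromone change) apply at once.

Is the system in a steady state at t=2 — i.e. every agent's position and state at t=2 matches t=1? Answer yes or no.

no

t=1: a0@(3,4):0 a1@(4,5):0 a2@(0,2):0 a3@(4,0):1 a4@(3,5):0 a5@(2,5):1 a6@(2,2):0 a7@(3,3):0 a8@(0,5):1 a9@(1,4):1 a10@(2,1):0 a11@(1,0):1 a12@(4,4):0 a13@(1,3):0 a14@(1,5):1 a15@(1,1):0 a16@(0,3):0 a17@(2,0):0 a18@(3,0):1 a19@(4,2):0
t=2: a0@(3,4):0 a1@(4,5):0 a2@(0,2):0 a3@(4,0):1 a4@(3,5):0 a5@(2,5):1 a6@(2,2):0 a7@(3,3):0 a8@(0,5):1 a9@(1,4):1 a10@(2,1):0 a11@(1,0):1 a12@(4,4):0 a13@(1,3):0 a14@(1,5):1 a15@(1,1):0 a16@(0,3):0 a17@(2,0):0 a18@(3,0):0 a19@(4,2):0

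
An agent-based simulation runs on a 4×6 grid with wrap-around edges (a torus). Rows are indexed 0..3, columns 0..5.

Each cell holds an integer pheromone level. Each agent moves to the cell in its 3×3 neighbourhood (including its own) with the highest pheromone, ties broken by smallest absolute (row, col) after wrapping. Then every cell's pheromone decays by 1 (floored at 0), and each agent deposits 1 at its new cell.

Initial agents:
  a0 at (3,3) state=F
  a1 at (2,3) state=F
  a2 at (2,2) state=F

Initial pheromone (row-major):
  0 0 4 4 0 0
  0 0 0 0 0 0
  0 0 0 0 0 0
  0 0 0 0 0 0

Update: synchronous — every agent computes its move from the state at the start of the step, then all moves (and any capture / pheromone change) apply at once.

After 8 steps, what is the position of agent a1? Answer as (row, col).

(0, 2)

t=1: a0@(0,2) a1@(1,2) a2@(1,1) | pheromone: 0 0 4 3 0 0 / 0 1 1 0 0 0 / 0 0 0 0 0 0 / 0 0 0 0 0 0
t=2: a0@(0,2) a1@(0,2) a2@(0,2) | pheromone: 0 0 6 2 0 0 / 0 0 0 0 0 0 / 0 0 0 0 0 0 / 0 0 0 0 0 0
t=3: a0@(0,2) a1@(0,2) a2@(0,2) | pheromone: 0 0 8 1 0 0 / 0 0 0 0 0 0 / 0 0 0 0 0 0 / 0 0 0 0 0 0
t=4: a0@(0,2) a1@(0,2) a2@(0,2) | pheromone: 0 0 10 0 0 0 / 0 0 0 0 0 0 / 0 0 0 0 0 0 / 0 0 0 0 0 0
t=5: a0@(0,2) a1@(0,2) a2@(0,2) | pheromone: 0 0 12 0 0 0 / 0 0 0 0 0 0 / 0 0 0 0 0 0 / 0 0 0 0 0 0
t=6: a0@(0,2) a1@(0,2) a2@(0,2) | pheromone: 0 0 14 0 0 0 / 0 0 0 0 0 0 / 0 0 0 0 0 0 / 0 0 0 0 0 0
t=7: a0@(0,2) a1@(0,2) a2@(0,2) | pheromone: 0 0 16 0 0 0 / 0 0 0 0 0 0 / 0 0 0 0 0 0 / 0 0 0 0 0 0
t=8: a0@(0,2) a1@(0,2) a2@(0,2) | pheromone: 0 0 18 0 0 0 / 0 0 0 0 0 0 / 0 0 0 0 0 0 / 0 0 0 0 0 0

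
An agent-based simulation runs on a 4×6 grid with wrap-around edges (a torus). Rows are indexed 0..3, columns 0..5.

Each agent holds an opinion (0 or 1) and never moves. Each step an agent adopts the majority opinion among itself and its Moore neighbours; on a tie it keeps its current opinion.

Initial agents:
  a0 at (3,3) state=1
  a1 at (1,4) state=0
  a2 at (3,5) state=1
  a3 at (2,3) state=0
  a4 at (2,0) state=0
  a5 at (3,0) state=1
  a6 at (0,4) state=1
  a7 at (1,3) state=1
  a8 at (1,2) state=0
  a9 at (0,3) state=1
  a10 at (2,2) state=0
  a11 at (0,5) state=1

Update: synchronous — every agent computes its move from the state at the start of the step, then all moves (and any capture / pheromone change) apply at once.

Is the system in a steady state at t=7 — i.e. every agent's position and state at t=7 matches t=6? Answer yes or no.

t=1: a0@(3,3):1 a1@(1,4):1 a2@(3,5):1 a3@(2,3):0 a4@(2,0):1 a5@(3,0):1 a6@(0,4):1 a7@(1,3):0 a8@(1,2):0 a9@(0,3):1 a10@(2,2):0 a11@(0,5):1
t=2: (unchanged — steady state)

yes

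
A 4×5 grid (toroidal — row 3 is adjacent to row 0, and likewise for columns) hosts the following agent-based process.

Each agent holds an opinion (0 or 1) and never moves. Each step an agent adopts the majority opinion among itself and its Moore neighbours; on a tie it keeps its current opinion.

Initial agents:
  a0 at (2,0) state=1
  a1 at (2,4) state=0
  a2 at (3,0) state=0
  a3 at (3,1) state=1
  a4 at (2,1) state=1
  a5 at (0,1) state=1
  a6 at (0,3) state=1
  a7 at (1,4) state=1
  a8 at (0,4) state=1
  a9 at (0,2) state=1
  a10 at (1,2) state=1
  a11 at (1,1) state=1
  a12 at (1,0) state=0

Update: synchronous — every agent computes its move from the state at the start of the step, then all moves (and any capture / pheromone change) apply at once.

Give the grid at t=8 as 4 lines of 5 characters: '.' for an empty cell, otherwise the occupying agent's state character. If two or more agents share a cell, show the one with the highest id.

.1111
111.1
11..1
11...

t=1: a0@(2,0):1 a1@(2,4):0 a2@(3,0):1 a3@(3,1):1 a4@(2,1):1 a5@(0,1):1 a6@(0,3):1 a7@(1,4):1 a8@(0,4):1 a9@(0,2):1 a10@(1,2):1 a11@(1,1):1 a12@(1,0):1
t=2: a0@(2,0):1 a1@(2,4):1 a2@(3,0):1 a3@(3,1):1 a4@(2,1):1 a5@(0,1):1 a6@(0,3):1 a7@(1,4):1 a8@(0,4):1 a9@(0,2):1 a10@(1,2):1 a11@(1,1):1 a12@(1,0):1
t=3: (unchanged — steady state)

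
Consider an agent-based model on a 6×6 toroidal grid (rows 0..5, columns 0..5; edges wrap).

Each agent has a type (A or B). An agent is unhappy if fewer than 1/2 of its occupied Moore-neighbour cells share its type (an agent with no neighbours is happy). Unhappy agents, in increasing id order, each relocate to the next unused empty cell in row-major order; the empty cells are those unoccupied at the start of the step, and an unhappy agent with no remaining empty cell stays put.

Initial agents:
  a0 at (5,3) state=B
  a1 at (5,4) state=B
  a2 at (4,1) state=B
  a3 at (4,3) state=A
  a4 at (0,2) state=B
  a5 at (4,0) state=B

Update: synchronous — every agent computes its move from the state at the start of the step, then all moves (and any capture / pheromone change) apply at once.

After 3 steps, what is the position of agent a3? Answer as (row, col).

t=1: a0@(5,3):B a1@(5,4):B a2@(4,1):B a3@(0,0):A a4@(0,2):B a5@(4,0):B
t=2: (unchanged — steady state)

(0, 0)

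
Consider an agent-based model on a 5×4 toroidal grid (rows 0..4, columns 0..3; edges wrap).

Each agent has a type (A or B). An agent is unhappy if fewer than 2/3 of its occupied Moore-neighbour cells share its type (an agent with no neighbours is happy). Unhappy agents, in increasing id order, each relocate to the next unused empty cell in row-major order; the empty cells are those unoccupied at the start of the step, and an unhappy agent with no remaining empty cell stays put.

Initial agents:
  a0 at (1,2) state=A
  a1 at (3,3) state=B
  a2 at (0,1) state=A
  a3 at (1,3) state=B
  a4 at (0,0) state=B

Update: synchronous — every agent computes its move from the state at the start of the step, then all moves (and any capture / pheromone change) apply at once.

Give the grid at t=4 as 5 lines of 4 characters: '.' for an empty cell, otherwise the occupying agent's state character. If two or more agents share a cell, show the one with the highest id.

t=1: a0@(0,2):A a1@(3,3):B a2@(0,3):A a3@(1,0):B a4@(1,1):B
t=2: a0@(0,0):A a1@(3,3):B a2@(0,1):A a3@(1,2):B a4@(1,3):B
t=3: a0@(0,2):A a1@(3,3):B a2@(0,3):A a3@(1,0):B a4@(1,1):B
t=4: a0@(0,0):A a1@(3,3):B a2@(0,1):A a3@(1,2):B a4@(1,3):B

AA..
..BB
....
...B
....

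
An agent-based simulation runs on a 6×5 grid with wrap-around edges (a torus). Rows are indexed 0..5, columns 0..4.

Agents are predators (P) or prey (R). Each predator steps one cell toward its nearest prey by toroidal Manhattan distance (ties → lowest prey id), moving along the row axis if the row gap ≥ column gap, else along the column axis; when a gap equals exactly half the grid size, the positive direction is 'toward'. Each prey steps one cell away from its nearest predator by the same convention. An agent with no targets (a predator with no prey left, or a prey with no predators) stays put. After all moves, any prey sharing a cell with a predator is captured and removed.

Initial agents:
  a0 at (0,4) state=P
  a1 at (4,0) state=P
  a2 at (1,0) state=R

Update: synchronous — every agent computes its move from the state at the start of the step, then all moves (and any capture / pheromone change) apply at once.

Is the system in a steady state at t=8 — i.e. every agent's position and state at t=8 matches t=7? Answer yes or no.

no

t=1: a0@(1,4):P a1@(5,0):P a2@(2,0):R
t=2: a0@(2,4):P a1@(0,0):P a2@(3,0):R
t=3: a0@(3,4):P a1@(1,0):P a2@(4,0):R
t=4: a0@(4,4):P a1@(2,0):P a2@(5,0):R
t=5: a0@(5,4):P a1@(3,0):P a2@(0,0):R
t=6: a0@(0,4):P a1@(4,0):P a2@(1,0):R
t=7: a0@(1,4):P a1@(5,0):P a2@(2,0):R
t=8: a0@(2,4):P a1@(0,0):P a2@(3,0):R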